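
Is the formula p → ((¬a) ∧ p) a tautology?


Build the truth table over {a, p}:
a | p | φ
---------
F | F | T
T | F | T
F | T | T
T | T | F
Counterexample at row 4: with a=T, p=T, the formula is F.

No, it is not a tautology.


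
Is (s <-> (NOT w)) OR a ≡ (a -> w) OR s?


Compare truth tables:
a | s | w | φ | ψ
-----------------
F | F | F | F | T
T | F | F | T | F
F | T | F | T | T
T | T | F | T | T
F | F | T | T | T
T | F | T | T | T
F | T | T | F | T
T | T | T | T | T
They differ at row 1 (a=F, s=F, w=F): φ=F but ψ=T.

No, they are not logically equivalent.


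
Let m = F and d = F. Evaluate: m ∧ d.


Conjunction is true only when both operands are true.
Substitute: m=F, d=F.
F ∧ F evaluates to F.

F


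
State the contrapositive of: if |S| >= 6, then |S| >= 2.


The contrapositive of (P → Q) is (¬Q → ¬P); it is logically equivalent to the original.
Here P = '|S| >= 6' and Q = '|S| >= 2'.

If not (|S| >= 2), then not (|S| >= 6).


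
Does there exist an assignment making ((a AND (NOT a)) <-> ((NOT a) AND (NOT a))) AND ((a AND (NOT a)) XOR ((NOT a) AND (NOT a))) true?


Check all 2 assignments over {a}:
a | φ
-----
F | F
T | F
No assignment makes the formula true.

Unsatisfiable.


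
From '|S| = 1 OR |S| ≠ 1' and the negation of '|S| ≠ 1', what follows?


Disjunctive syllogism: from (P ∨ Q) and ¬P, infer Q.
One disjunct, '|S| ≠ 1', is ruled out; the other must hold.

|S| = 1


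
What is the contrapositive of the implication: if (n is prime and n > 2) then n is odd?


The contrapositive of (P → Q) is (¬Q → ¬P); it is logically equivalent to the original.
Here P = '(n is prime and n > 2)' and Q = 'n is odd'.

If not (n is odd), then not ((n is prime and n > 2)).


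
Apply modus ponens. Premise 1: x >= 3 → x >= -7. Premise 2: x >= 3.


Modus ponens: from (P → Q) and P, infer Q.
P = 'x >= 3' is asserted, and P → Q holds, so Q follows.

x >= -7.


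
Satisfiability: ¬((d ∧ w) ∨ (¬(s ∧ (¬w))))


Search for a satisfying assignment over {d, s, w}.
Try d=F, s=T, w=F: the formula evaluates to T.
A satisfying assignment exists.

Satisfiable.


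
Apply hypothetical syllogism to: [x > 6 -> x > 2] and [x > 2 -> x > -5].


Hypothetical syllogism: from (P → Q) and (Q → R), infer (P → R).
Chain the two implications through the shared middle term 'x > 2'.

x > 6 -> x > -5


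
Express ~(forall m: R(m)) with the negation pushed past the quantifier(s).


¬(forall x: φ) = exists x: ¬φ, and ¬(exists x: φ) = forall x: ¬φ.
Apply to the universal statement.

exists m: ~(R(m))


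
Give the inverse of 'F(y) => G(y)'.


The inverse of (P → Q) is (¬P → ¬Q). It is equivalent to the converse, not to the original.
Here P = 'F(y)' and Q = 'G(y)'.

If not (F(y)), then not (G(y)).


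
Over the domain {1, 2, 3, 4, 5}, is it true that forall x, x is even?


Evaluate the predicate on each element: 1:False, 2:True, 3:False, 4:True, 5:False.
Counterexample x = 1 fails the predicate.

False


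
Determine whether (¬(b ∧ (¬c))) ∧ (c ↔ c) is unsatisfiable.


Truth table over {b, c}:
b | c | φ
---------
F | F | T
T | F | F
F | T | T
T | T | T
Satisfying assignment at row 1: b=F, c=F gives T.

No, it is not a contradiction.


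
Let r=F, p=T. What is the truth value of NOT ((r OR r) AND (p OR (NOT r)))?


Substitute r=F, p=T:
r OR r = F OR F = F
NOT r = T
p OR (NOT r) = T OR T = T
(r OR r) AND (p OR (NOT r)) = F AND T = F
NOT ((r OR r) AND (p OR (NOT r))) = T

T


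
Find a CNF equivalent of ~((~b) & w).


Step 1: Apply De Morgan: ¬((¬b) ∧ w) = ¬(¬b) ∨ ¬w.
Step 2: Eliminate any double negations (¬¬X = X).

b | (~w)


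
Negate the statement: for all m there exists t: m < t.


Negation flips each quantifier (∀↔∃) and negates the inner predicate.
¬(for all m there exists t: φ) = there exists m for all t: ¬φ.

there exists m for all t: NOT(m < t)


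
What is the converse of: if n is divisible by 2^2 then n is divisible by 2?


The converse of (P → Q) is (Q → P). It is not in general equivalent to the original.
Here P = 'n is divisible by 2^2' and Q = 'n is divisible by 2'.

If n is divisible by 2, then n is divisible by 2^2.


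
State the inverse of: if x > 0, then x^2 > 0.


The inverse of (P → Q) is (¬P → ¬Q). It is equivalent to the converse, not to the original.
Here P = 'x > 0' and Q = 'x^2 > 0'.

If not (x > 0), then not (x^2 > 0).


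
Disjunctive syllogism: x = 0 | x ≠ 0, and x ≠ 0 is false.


Disjunctive syllogism: from (P ∨ Q) and ¬P, infer Q.
One disjunct, 'x ≠ 0', is ruled out; the other must hold.

x = 0


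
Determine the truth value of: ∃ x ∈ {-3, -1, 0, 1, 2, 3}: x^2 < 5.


Evaluate the predicate on each element: -3:F, -1:T, 0:T, 1:T, 2:T, 3:F.
Witness x = -1 satisfies the predicate.

T


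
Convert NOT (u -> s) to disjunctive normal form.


Step 1: Rewrite implication then negate: ¬(¬u ∨ s) = u ∧ ¬s.

u AND (NOT s)


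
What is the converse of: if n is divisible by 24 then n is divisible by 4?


The converse of (P → Q) is (Q → P). It is not in general equivalent to the original.
Here P = 'n is divisible by 24' and Q = 'n is divisible by 4'.

If n is divisible by 4, then n is divisible by 24.


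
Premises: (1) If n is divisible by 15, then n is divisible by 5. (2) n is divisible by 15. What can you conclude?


Modus ponens: from (P → Q) and P, infer Q.
P = 'n is divisible by 15' is asserted, and P → Q holds, so Q follows.

n is divisible by 5.


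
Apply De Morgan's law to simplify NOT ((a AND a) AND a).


De Morgan: the negation of a conjunction is the disjunction of the negations.
Distribute NOT across AND, flipping it to OR, and negate each literal.

((NOT a) OR (NOT a)) OR (NOT a)


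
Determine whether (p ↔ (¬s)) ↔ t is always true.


Build the truth table over {p, s, t}:
p | s | t | φ
-------------
F | F | F | T
T | F | F | F
F | T | F | F
T | T | F | T
F | F | T | F
T | F | T | T
F | T | T | T
T | T | T | F
Counterexample at row 2: with p=T, s=F, t=F, the formula is F.

No, it is not a tautology.


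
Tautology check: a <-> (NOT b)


Build the truth table over {a, b}:
a | b | φ
---------
F | F | F
T | F | T
F | T | T
T | T | F
Counterexample at row 1: with a=F, b=F, the formula is F.

No, it is not a tautology.


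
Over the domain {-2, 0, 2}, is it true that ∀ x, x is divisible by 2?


Evaluate the predicate on each element: -2:T, 0:T, 2:T.
Every element satisfies the predicate.

T


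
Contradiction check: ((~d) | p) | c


Truth table over {c, d, p}:
c | d | p | φ
-------------
False | False | False | True
True | False | False | True
False | True | False | False
True | True | False | True
False | False | True | True
True | False | True | True
False | True | True | True
True | True | True | True
Satisfying assignment at row 1: c=False, d=False, p=False gives True.

No, it is not a contradiction.


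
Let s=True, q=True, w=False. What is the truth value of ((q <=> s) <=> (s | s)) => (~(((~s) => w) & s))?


Substitute s=True, q=True, w=False:
q <=> s = True <=> True = True
s | s = True | True = True
(q <=> s) <=> (s | s) = True <=> True = True
~s = False
(~s) => w = False => False = True
((~s) => w) & s = True & True = True
~(((~s) => w) & s) = False
((q <=> s) <=> (s | s)) => (~(((~s) => w) & s)) = True => False = False

False


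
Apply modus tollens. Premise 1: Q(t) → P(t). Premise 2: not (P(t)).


Modus tollens: from (P → Q) and ¬Q, infer ¬P.
Q = 'P(t)' is denied; since P → Q, P must also fail.

Not (Q(t)).


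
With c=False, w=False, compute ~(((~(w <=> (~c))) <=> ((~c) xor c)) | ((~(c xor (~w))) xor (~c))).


Substitute c=False, w=False:
… (earlier sub-steps elided)
~c = True
(~c) xor c = True xor False = True
(~(w <=> (~c))) <=> ((~c) xor c) = True <=> True = True
~w = True
c xor (~w) = False xor True = True
~(c xor (~w)) = False
~c = True
(~(c xor (~w))) xor (~c) = False xor True = True
((~(w <=> (~c))) <=> ((~c) xor c)) | ((~(c xor (~w))) xor (~c)) = True | True = True
~(((~(w <=> (~c))) <=> ((~c) xor c)) | ((~(c xor (~w))) xor (~c))) = False

False


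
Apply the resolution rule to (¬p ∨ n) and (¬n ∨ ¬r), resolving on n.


The clauses contain complementary literals n and ¬n.
Resolution eliminates this pair and disjoins the remaining literals (merging duplicates).

(¬p ∨ ¬r)


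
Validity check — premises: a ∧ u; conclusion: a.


This matches the form of conjunction elimination: the conclusion follows in every model of the premises.

Valid.


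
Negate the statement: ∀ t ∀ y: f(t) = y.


Negation flips each quantifier (∀↔∃) and negates the inner predicate.
¬(∀ t ∀ y: φ) = ∃ t ∃ y: ¬φ.

∃ t ∃ y: ¬(f(t) = y)


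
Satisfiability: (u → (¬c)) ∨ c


Search for a satisfying assignment over {c, u}.
Try c=F, u=F: the formula evaluates to T.
A satisfying assignment exists.

Satisfiable.


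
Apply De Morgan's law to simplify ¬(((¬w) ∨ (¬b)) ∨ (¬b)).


De Morgan: the negation of a disjunction is the conjunction of the negations.
Distribute ¬ across ∨, flipping it to ∧, and negate each literal.

(w ∧ b) ∧ b


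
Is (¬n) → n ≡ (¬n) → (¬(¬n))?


Compare truth tables:
n | φ | ψ
---------
F | F | F
T | T | T
The columns φ and ψ agree on every row.

Yes, they are logically equivalent.


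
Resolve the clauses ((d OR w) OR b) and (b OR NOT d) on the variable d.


The clauses contain complementary literals d and NOTd.
Resolution eliminates this pair and disjoins the remaining literals (merging duplicates).

(b OR w)


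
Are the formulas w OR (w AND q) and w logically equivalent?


Compare truth tables:
q | w | φ | ψ
-------------
F | F | F | F
T | F | F | F
F | T | T | T
T | T | T | T
The columns φ and ψ agree on every row.

Yes, they are logically equivalent.


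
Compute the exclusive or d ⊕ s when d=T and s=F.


Exclusive or is true when exactly one operand is true.
Substitute: d=T, s=F.
T ⊕ F evaluates to T.

T


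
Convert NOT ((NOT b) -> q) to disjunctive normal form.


Step 1: Rewrite implication then negate: ¬(¬(¬b) ∨ q) = (¬b) ∧ ¬q.

(NOT b) AND (NOT q)


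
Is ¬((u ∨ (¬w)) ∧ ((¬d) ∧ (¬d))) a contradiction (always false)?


Truth table over {d, u, w}:
d | u | w | φ
-------------
F | F | F | F
T | F | F | T
F | T | F | F
T | T | F | T
F | F | T | T
T | F | T | T
F | T | T | F
T | T | T | T
Satisfying assignment at row 2: d=T, u=F, w=F gives T.

No, it is not a contradiction.


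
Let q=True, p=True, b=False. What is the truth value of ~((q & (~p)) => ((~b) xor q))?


Substitute q=True, p=True, b=False:
~p = False
q & (~p) = True & False = False
~b = True
(~b) xor q = True xor True = False
(q & (~p)) => ((~b) xor q) = False => False = True
~((q & (~p)) => ((~b) xor q)) = False

False


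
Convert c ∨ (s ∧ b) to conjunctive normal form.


Step 1: Distribute ∨ over ∧: c ∨ (s ∧ b) = (c ∨ s) ∧ (c ∨ b).

(c ∨ s) ∧ (c ∨ b)


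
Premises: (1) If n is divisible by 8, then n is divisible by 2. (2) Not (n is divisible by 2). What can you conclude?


Modus tollens: from (P → Q) and ¬Q, infer ¬P.
Q = 'n is divisible by 2' is denied; since P → Q, P must also fail.

Not (n is divisible by 8).


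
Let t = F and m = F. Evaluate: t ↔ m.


Biconditional is true when both operands have the same truth value.
Substitute: t=F, m=F.
F ↔ F evaluates to T.

T


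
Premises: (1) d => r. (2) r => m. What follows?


Hypothetical syllogism: from (P → Q) and (Q → R), infer (P → R).
Chain the two implications through the shared middle term 'r'.

d => m


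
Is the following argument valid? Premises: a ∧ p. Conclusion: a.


This matches the form of conjunction elimination: the conclusion follows in every model of the premises.

Valid.


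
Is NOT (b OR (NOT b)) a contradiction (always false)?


Truth table over {b}:
b | φ
-----
F | F
T | F
Every row is false.

Yes, it is a contradiction.


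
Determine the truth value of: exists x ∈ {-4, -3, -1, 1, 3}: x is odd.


Evaluate the predicate on each element: -4:False, -3:True, -1:True, 1:True, 3:True.
Witness x = -3 satisfies the predicate.

True


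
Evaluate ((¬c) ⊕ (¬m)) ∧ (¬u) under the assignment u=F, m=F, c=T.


Substitute u=F, m=F, c=T:
¬c = F
¬m = T
(¬c) ⊕ (¬m) = F ⊕ T = T
¬u = T
((¬c) ⊕ (¬m)) ∧ (¬u) = T ∧ T = T

T


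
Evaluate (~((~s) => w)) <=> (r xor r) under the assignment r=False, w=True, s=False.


Substitute r=False, w=True, s=False:
~s = True
(~s) => w = True => True = True
~((~s) => w) = False
r xor r = False xor False = False
(~((~s) => w)) <=> (r xor r) = False <=> False = True

True


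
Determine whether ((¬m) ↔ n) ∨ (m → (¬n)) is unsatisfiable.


Truth table over {m, n}:
m | n | φ
---------
F | F | T
T | F | T
F | T | T
T | T | F
Satisfying assignment at row 1: m=F, n=F gives T.

No, it is not a contradiction.


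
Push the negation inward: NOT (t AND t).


De Morgan: the negation of a conjunction is the disjunction of the negations.
Distribute NOT across AND, flipping it to OR, and negate each literal.

(NOT t) OR (NOT t)


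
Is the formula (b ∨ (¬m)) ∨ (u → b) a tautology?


Build the truth table over {b, m, u}:
b | m | u | φ
-------------
F | F | F | T
T | F | F | T
F | T | F | T
T | T | F | T
F | F | T | T
T | F | T | T
F | T | T | F
T | T | T | T
Counterexample at row 7: with b=F, m=T, u=T, the formula is F.

No, it is not a tautology.


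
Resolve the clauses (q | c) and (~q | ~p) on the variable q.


The clauses contain complementary literals q and ~q.
Resolution eliminates this pair and disjoins the remaining literals (merging duplicates).

(c | ~p)


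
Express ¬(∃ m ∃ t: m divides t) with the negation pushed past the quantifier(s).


Negation flips each quantifier (∀↔∃) and negates the inner predicate.
¬(∃ m ∃ t: φ) = ∀ m ∀ t: ¬φ.

∀ m ∀ t: ¬(m divides t)


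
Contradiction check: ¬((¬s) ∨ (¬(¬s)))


Truth table over {s}:
s | φ
-----
F | F
T | F
Every row is false.

Yes, it is a contradiction.


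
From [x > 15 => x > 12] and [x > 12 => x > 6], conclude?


Hypothetical syllogism: from (P → Q) and (Q → R), infer (P → R).
Chain the two implications through the shared middle term 'x > 12'.

x > 15 => x > 6


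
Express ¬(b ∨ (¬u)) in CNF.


Step 1: Apply De Morgan: ¬(b ∨ (¬u)) = ¬b ∧ ¬(¬u).
Step 2: Eliminate any double negations (¬¬X = X).

(¬b) ∧ u


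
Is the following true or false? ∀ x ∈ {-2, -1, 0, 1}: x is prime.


Evaluate the predicate on each element: -2:F, -1:F, 0:F, 1:F.
Counterexample x = -2 fails the predicate.

F


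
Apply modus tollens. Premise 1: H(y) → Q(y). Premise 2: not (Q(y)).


Modus tollens: from (P → Q) and ¬Q, infer ¬P.
Q = 'Q(y)' is denied; since P → Q, P must also fail.

Not (H(y)).


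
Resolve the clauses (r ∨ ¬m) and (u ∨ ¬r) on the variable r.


The clauses contain complementary literals r and ¬r.
Resolution eliminates this pair and disjoins the remaining literals (merging duplicates).

(¬m ∨ u)


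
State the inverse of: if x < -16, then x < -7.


The inverse of (P → Q) is (¬P → ¬Q). It is equivalent to the converse, not to the original.
Here P = 'x < -16' and Q = 'x < -7'.

If not (x < -16), then not (x < -7).


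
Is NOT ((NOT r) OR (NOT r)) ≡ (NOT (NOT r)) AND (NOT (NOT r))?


Compare truth tables:
r | φ | ψ
---------
F | F | F
T | T | T
The columns φ and ψ agree on every row.

Yes, they are logically equivalent.


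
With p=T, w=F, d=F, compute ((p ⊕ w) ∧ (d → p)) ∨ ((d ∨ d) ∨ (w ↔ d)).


Substitute p=T, w=F, d=F:
p ⊕ w = T ⊕ F = T
d → p = F → T = T
(p ⊕ w) ∧ (d → p) = T ∧ T = T
d ∨ d = F ∨ F = F
w ↔ d = F ↔ F = T
(d ∨ d) ∨ (w ↔ d) = F ∨ T = T
((p ⊕ w) ∧ (d → p)) ∨ ((d ∨ d) ∨ (w ↔ d)) = T ∨ T = T

T


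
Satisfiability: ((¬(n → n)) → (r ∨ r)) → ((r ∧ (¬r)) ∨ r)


Search for a satisfying assignment over {n, r}.
Try n=F, r=T: the formula evaluates to T.
A satisfying assignment exists.

Satisfiable.


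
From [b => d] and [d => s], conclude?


Hypothetical syllogism: from (P → Q) and (Q → R), infer (P → R).
Chain the two implications through the shared middle term 'd'.

b => s


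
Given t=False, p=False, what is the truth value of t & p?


Conjunction is true only when both operands are true.
Substitute: t=False, p=False.
False & False evaluates to False.

False


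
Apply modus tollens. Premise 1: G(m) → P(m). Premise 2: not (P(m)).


Modus tollens: from (P → Q) and ¬Q, infer ¬P.
Q = 'P(m)' is denied; since P → Q, P must also fail.

Not (G(m)).


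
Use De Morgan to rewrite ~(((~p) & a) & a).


De Morgan: the negation of a conjunction is the disjunction of the negations.
Distribute ~ across &, flipping it to |, and negate each literal.

(p | (~a)) | (~a)


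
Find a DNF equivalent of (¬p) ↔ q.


Step 1: (¬p) ↔ q is true exactly when both agree: ((¬p) ∧ q) ∨ (¬(¬p) ∧ ¬q).
Step 2: Eliminate any double negations (¬¬X = X).

((¬p) ∧ q) ∨ (p ∧ (¬q))


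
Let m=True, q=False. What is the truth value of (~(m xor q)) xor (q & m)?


Substitute m=True, q=False:
m xor q = True xor False = True
~(m xor q) = False
q & m = False & True = False
(~(m xor q)) xor (q & m) = False xor False = False

False


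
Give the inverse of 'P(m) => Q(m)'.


The inverse of (P → Q) is (¬P → ¬Q). It is equivalent to the converse, not to the original.
Here P = 'P(m)' and Q = 'Q(m)'.

If not (P(m)), then not (Q(m)).


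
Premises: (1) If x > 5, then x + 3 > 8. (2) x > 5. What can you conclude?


Modus ponens: from (P → Q) and P, infer Q.
P = 'x > 5' is asserted, and P → Q holds, so Q follows.

x + 3 > 8.


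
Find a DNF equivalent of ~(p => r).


Step 1: Rewrite implication then negate: ¬(¬p ∨ r) = p ∧ ¬r.

p & (~r)


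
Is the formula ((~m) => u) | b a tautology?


Build the truth table over {b, m, u}:
b | m | u | φ
-------------
False | False | False | False
True | False | False | True
False | True | False | True
True | True | False | True
False | False | True | True
True | False | True | True
False | True | True | True
True | True | True | True
Counterexample at row 1: with b=False, m=False, u=False, the formula is False.

No, it is not a tautology.


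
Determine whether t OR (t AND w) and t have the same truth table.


Compare truth tables:
t | w | φ | ψ
-------------
F | F | F | F
T | F | T | T
F | T | F | F
T | T | T | T
The columns φ and ψ agree on every row.

Yes, they are logically equivalent.


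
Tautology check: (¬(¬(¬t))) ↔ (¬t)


Build the truth table over {t}:
t | φ
-----
F | T
T | T
Every row evaluates to true.

Yes, it is a tautology.


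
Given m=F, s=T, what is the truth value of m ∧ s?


Conjunction is true only when both operands are true.
Substitute: m=F, s=T.
F ∧ T evaluates to F.

F


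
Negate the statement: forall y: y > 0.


¬(forall x: φ) = exists x: ¬φ, and ¬(exists x: φ) = forall x: ¬φ.
Apply to the universal statement.

exists y: ~(y > 0)


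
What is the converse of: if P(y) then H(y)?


The converse of (P → Q) is (Q → P). It is not in general equivalent to the original.
Here P = 'P(y)' and Q = 'H(y)'.

If H(y), then P(y).


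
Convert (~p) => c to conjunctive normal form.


Step 1: Rewrite (¬p) → c as ¬(¬p) ∨ c.
Step 2: Eliminate any double negations (¬¬X = X).

p | c


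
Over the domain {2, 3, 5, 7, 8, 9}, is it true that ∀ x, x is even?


Evaluate the predicate on each element: 2:T, 3:F, 5:F, 7:F, 8:T, 9:F.
Counterexample x = 3 fails the predicate.

F


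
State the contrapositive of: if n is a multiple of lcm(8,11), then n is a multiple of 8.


The contrapositive of (P → Q) is (¬Q → ¬P); it is logically equivalent to the original.
Here P = 'n is a multiple of lcm(8,11)' and Q = 'n is a multiple of 8'.

If not (n is a multiple of 8), then not (n is a multiple of lcm(8,11)).


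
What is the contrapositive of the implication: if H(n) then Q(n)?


The contrapositive of (P → Q) is (¬Q → ¬P); it is logically equivalent to the original.
Here P = 'H(n)' and Q = 'Q(n)'.

If not (Q(n)), then not (H(n)).


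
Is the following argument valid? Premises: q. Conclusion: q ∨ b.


This matches the form of disjunction introduction: the conclusion follows in every model of the premises.

Valid.


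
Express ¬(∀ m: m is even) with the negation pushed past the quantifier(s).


¬(∀ x: φ) = ∃ x: ¬φ, and ¬(∃ x: φ) = ∀ x: ¬φ.
Apply to the universal statement.

∃ m: ¬(m is even)


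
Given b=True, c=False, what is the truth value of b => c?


Implication is false only when antecedent is true and consequent is false.
Substitute: b=True, c=False.
True => False evaluates to False.

False


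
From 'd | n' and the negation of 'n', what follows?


Disjunctive syllogism: from (P ∨ Q) and ¬P, infer Q.
One disjunct, 'n', is ruled out; the other must hold.

d


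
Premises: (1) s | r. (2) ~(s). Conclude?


Disjunctive syllogism: from (P ∨ Q) and ¬P, infer Q.
One disjunct, 's', is ruled out; the other must hold.

r


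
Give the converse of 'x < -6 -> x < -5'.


The converse of (P → Q) is (Q → P). It is not in general equivalent to the original.
Here P = 'x < -6' and Q = 'x < -5'.

If x < -5, then x < -6.


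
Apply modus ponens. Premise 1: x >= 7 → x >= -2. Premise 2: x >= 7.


Modus ponens: from (P → Q) and P, infer Q.
P = 'x >= 7' is asserted, and P → Q holds, so Q follows.

x >= -2.


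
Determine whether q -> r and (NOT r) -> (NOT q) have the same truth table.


Compare truth tables:
q | r | φ | ψ
-------------
F | F | T | T
T | F | F | F
F | T | T | T
T | T | T | T
The columns φ and ψ agree on every row.

Yes, they are logically equivalent.


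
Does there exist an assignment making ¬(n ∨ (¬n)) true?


Check all 2 assignments over {n}:
n | φ
-----
F | F
T | F
No assignment makes the formula true.

Unsatisfiable.


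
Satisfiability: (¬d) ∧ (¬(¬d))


Check all 2 assignments over {d}:
d | φ
-----
F | F
T | F
No assignment makes the formula true.

Unsatisfiable.


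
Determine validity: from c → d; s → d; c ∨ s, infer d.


This matches the form of proof by cases: the conclusion follows in every model of the premises.

Valid.


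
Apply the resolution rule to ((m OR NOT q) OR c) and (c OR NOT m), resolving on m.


The clauses contain complementary literals m and NOTm.
Resolution eliminates this pair and disjoins the remaining literals (merging duplicates).

(c OR NOT q)


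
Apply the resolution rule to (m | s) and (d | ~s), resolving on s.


The clauses contain complementary literals s and ~s.
Resolution eliminates this pair and disjoins the remaining literals (merging duplicates).

(m | d)


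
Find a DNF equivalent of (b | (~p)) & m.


Step 1: Distribute ∧ over ∨: (b ∨ (¬p)) ∧ m = (b ∧ m) ∨ ((¬p) ∧ m).

(b & m) | ((~p) & m)


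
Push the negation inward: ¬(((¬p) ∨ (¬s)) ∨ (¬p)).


De Morgan: the negation of a disjunction is the conjunction of the negations.
Distribute ¬ across ∨, flipping it to ∧, and negate each literal.

(p ∧ s) ∧ p


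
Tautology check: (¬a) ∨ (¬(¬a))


Build the truth table over {a}:
a | φ
-----
F | T
T | T
Every row evaluates to true.

Yes, it is a tautology.


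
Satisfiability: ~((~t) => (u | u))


Search for a satisfying assignment over {t, u}.
Try t=False, u=False: the formula evaluates to True.
A satisfying assignment exists.

Satisfiable.


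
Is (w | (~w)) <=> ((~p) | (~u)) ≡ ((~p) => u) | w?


Compare truth tables:
p | u | w | φ | ψ
-----------------
False | False | False | True | False
True | False | False | True | True
False | True | False | True | True
True | True | False | False | True
False | False | True | True | True
True | False | True | True | True
False | True | True | True | True
True | True | True | False | True
They differ at row 1 (p=False, u=False, w=False): φ=True but ψ=False.

No, they are not logically equivalent.


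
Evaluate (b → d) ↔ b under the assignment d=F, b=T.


Substitute d=F, b=T:
b → d = T → F = F
(b → d) ↔ b = F ↔ T = F

F


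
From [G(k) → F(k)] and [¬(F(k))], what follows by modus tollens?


Modus tollens: from (P → Q) and ¬Q, infer ¬P.
Q = 'F(k)' is denied; since P → Q, P must also fail.

Not (G(k)).


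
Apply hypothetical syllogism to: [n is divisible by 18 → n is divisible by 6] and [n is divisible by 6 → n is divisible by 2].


Hypothetical syllogism: from (P → Q) and (Q → R), infer (P → R).
Chain the two implications through the shared middle term 'n is divisible by 6'.

n is divisible by 18 → n is divisible by 2


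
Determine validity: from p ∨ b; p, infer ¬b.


This is affirming a disjunct (fallacy). There exist truth assignments where the premises are all true but the conclusion is false.

Invalid.


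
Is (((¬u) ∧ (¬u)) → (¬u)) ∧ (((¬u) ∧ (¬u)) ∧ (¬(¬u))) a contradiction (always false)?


Truth table over {u}:
u | φ
-----
F | F
T | F
Every row is false.

Yes, it is a contradiction.


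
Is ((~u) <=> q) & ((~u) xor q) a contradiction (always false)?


Truth table over {q, u}:
q | u | φ
---------
False | False | False
True | False | False
False | True | False
True | True | False
Every row is false.

Yes, it is a contradiction.


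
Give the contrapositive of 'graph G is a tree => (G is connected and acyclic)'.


The contrapositive of (P → Q) is (¬Q → ¬P); it is logically equivalent to the original.
Here P = 'graph G is a tree' and Q = '(G is connected and acyclic)'.

If not ((G is connected and acyclic)), then not (graph G is a tree).


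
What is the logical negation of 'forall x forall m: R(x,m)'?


Negation flips each quantifier (∀↔∃) and negates the inner predicate.
¬(forall x forall m: φ) = exists x exists m: ¬φ.

exists x exists m: ~(R(x,m))


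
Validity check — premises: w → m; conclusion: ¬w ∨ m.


This matches the form of material implication: the conclusion follows in every model of the premises.

Valid.


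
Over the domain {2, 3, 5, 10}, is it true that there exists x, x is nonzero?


Evaluate the predicate on each element: 2:T, 3:T, 5:T, 10:T.
Witness x = 2 satisfies the predicate.

T


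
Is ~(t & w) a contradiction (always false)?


Truth table over {t, w}:
t | w | φ
---------
False | False | True
True | False | True
False | True | True
True | True | False
Satisfying assignment at row 1: t=False, w=False gives True.

No, it is not a contradiction.


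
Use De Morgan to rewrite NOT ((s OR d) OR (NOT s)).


De Morgan: the negation of a disjunction is the conjunction of the negations.
Distribute NOT across OR, flipping it to AND, and negate each literal.

((NOT s) AND (NOT d)) AND s


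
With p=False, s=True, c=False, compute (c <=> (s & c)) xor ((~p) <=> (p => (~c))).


Substitute p=False, s=True, c=False:
s & c = True & False = False
c <=> (s & c) = False <=> False = True
~p = True
~c = True
p => (~c) = False => True = True
(~p) <=> (p => (~c)) = True <=> True = True
(c <=> (s & c)) xor ((~p) <=> (p => (~c))) = True xor True = False

False


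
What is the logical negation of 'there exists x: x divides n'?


¬(for all x: φ) = there exists x: ¬φ, and ¬(there exists x: φ) = for all x: ¬φ.
Apply to the existential statement.

for all x: NOT(x divides n)


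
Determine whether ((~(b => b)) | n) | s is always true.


Build the truth table over {b, n, s}:
b | n | s | φ
-------------
False | False | False | False
True | False | False | False
False | True | False | True
True | True | False | True
False | False | True | True
True | False | True | True
False | True | True | True
True | True | True | True
Counterexample at row 1: with b=False, n=False, s=False, the formula is False.

No, it is not a tautology.


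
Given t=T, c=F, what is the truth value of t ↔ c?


Biconditional is true when both operands have the same truth value.
Substitute: t=T, c=F.
T ↔ F evaluates to F.

F


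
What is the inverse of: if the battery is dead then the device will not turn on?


The inverse of (P → Q) is (¬P → ¬Q). It is equivalent to the converse, not to the original.
Here P = 'the battery is dead' and Q = 'the device will not turn on'.

If not (the battery is dead), then not (the device will not turn on).


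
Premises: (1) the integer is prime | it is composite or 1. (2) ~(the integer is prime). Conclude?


Disjunctive syllogism: from (P ∨ Q) and ¬P, infer Q.
One disjunct, 'the integer is prime', is ruled out; the other must hold.

it is composite or 1


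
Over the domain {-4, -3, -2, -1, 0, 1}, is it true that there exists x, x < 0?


Evaluate the predicate on each element: -4:T, -3:T, -2:T, -1:T, 0:F, 1:F.
Witness x = -4 satisfies the predicate.

T


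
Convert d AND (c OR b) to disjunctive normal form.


Step 1: Distribute ∧ over ∨: d ∧ (c ∨ b) = (d ∧ c) ∨ (d ∧ b).

(d AND c) OR (d AND b)


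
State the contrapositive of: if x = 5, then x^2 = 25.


The contrapositive of (P → Q) is (¬Q → ¬P); it is logically equivalent to the original.
Here P = 'x = 5' and Q = 'x^2 = 25'.

If not (x^2 = 25), then not (x = 5).


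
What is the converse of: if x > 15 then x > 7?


The converse of (P → Q) is (Q → P). It is not in general equivalent to the original.
Here P = 'x > 15' and Q = 'x > 7'.

If x > 7, then x > 15.


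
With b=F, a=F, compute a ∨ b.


Substitute b=F, a=F:
a ∨ b = F ∨ F = F

F


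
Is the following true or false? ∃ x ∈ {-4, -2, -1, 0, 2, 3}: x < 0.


Evaluate the predicate on each element: -4:T, -2:T, -1:T, 0:F, 2:F, 3:F.
Witness x = -4 satisfies the predicate.

T


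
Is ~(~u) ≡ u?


Compare truth tables:
u | φ | ψ
---------
False | False | False
True | True | True
The columns φ and ψ agree on every row.

Yes, they are logically equivalent.


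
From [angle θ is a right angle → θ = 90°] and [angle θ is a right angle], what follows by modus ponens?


Modus ponens: from (P → Q) and P, infer Q.
P = 'angle θ is a right angle' is asserted, and P → Q holds, so Q follows.

θ = 90°.


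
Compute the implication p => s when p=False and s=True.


Implication is false only when antecedent is true and consequent is false.
Substitute: p=False, s=True.
False => True evaluates to True.

True


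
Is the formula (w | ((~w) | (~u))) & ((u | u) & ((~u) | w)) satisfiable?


Search for a satisfying assignment over {u, w}.
Try u=True, w=True: the formula evaluates to True.
A satisfying assignment exists.

Satisfiable.


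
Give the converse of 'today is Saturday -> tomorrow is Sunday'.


The converse of (P → Q) is (Q → P). It is not in general equivalent to the original.
Here P = 'today is Saturday' and Q = 'tomorrow is Sunday'.

If tomorrow is Sunday, then today is Saturday.


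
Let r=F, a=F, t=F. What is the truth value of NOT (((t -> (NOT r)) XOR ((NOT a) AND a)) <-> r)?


Substitute r=F, a=F, t=F:
NOT r = T
t -> (NOT r) = F -> T = T
NOT a = T
(NOT a) AND a = T AND F = F
(t -> (NOT r)) XOR ((NOT a) AND a) = T XOR F = T
((t -> (NOT r)) XOR ((NOT a) AND a)) <-> r = T <-> F = F
NOT (((t -> (NOT r)) XOR ((NOT a) AND a)) <-> r) = T

T


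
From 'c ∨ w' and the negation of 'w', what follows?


Disjunctive syllogism: from (P ∨ Q) and ¬P, infer Q.
One disjunct, 'w', is ruled out; the other must hold.

c


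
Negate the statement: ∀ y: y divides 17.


¬(∀ x: φ) = ∃ x: ¬φ, and ¬(∃ x: φ) = ∀ x: ¬φ.
Apply to the universal statement.

∃ y: ¬(y divides 17)


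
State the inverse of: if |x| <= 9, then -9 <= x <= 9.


The inverse of (P → Q) is (¬P → ¬Q). It is equivalent to the converse, not to the original.
Here P = '|x| <= 9' and Q = '-9 <= x <= 9'.

If not (|x| <= 9), then not (-9 <= x <= 9).


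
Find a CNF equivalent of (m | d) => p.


Step 1: Rewrite as ¬(m ∨ d) ∨ p = (¬m ∧ ¬d) ∨ p.
Step 2: Distribute ∨ over ∧.

((~m) | p) & ((~d) | p)


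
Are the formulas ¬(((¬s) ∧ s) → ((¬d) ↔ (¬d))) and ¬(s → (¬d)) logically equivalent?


Compare truth tables:
d | s | φ | ψ
-------------
F | F | F | F
T | F | F | F
F | T | F | F
T | T | F | T
They differ at row 4 (d=T, s=T): φ=F but ψ=T.

No, they are not logically equivalent.


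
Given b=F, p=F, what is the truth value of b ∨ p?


Disjunction is false only when both operands are false.
Substitute: b=F, p=F.
F ∨ F evaluates to F.

F


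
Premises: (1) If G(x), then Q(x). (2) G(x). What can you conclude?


Modus ponens: from (P → Q) and P, infer Q.
P = 'G(x)' is asserted, and P → Q holds, so Q follows.

Q(x).


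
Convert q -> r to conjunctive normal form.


Step 1: Rewrite q → r as ¬q ∨ r.

(NOT q) OR r


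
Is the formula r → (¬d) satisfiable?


Search for a satisfying assignment over {d, r}.
Try d=F, r=F: the formula evaluates to T.
A satisfying assignment exists.

Satisfiable.


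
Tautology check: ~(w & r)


Build the truth table over {r, w}:
r | w | φ
---------
False | False | True
True | False | True
False | True | True
True | True | False
Counterexample at row 4: with r=True, w=True, the formula is False.

No, it is not a tautology.


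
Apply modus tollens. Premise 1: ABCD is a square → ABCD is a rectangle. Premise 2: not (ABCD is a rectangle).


Modus tollens: from (P → Q) and ¬Q, infer ¬P.
Q = 'ABCD is a rectangle' is denied; since P → Q, P must also fail.

Not (ABCD is a square).


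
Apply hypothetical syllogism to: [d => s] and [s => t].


Hypothetical syllogism: from (P → Q) and (Q → R), infer (P → R).
Chain the two implications through the shared middle term 's'.

d => t


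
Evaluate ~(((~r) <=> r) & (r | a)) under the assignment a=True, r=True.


Substitute a=True, r=True:
~r = False
(~r) <=> r = False <=> True = False
r | a = True | True = True
((~r) <=> r) & (r | a) = False & True = False
~(((~r) <=> r) & (r | a)) = True

True


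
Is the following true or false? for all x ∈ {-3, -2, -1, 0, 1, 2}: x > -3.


Evaluate the predicate on each element: -3:F, -2:T, -1:T, 0:T, 1:T, 2:T.
Counterexample x = -3 fails the predicate.

F


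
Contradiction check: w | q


Truth table over {q, w}:
q | w | φ
---------
False | False | False
True | False | True
False | True | True
True | True | True
Satisfying assignment at row 2: q=True, w=False gives True.

No, it is not a contradiction.


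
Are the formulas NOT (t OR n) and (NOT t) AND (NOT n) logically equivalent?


Compare truth tables:
n | t | φ | ψ
-------------
F | F | T | T
T | F | F | F
F | T | F | F
T | T | F | F
The columns φ and ψ agree on every row.

Yes, they are logically equivalent.


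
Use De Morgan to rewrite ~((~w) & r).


De Morgan: the negation of a conjunction is the disjunction of the negations.
Distribute ~ across &, flipping it to |, and negate each literal.

w | (~r)


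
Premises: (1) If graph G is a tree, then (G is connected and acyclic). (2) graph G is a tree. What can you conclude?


Modus ponens: from (P → Q) and P, infer Q.
P = 'graph G is a tree' is asserted, and P → Q holds, so Q follows.

(G is connected and acyclic).


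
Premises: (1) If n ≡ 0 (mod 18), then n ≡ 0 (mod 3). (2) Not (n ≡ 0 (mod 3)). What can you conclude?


Modus tollens: from (P → Q) and ¬Q, infer ¬P.
Q = 'n ≡ 0 (mod 3)' is denied; since P → Q, P must also fail.

Not (n ≡ 0 (mod 18)).


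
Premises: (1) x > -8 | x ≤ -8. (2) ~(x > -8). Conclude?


Disjunctive syllogism: from (P ∨ Q) and ¬P, infer Q.
One disjunct, 'x > -8', is ruled out; the other must hold.

x ≤ -8


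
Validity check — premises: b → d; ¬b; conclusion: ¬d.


This is denying the antecedent (fallacy). There exist truth assignments where the premises are all true but the conclusion is false.

Invalid.


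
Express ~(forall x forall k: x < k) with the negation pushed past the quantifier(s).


Negation flips each quantifier (∀↔∃) and negates the inner predicate.
¬(forall x forall k: φ) = exists x exists k: ¬φ.

exists x exists k: ~(x < k)


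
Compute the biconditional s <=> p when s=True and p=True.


Biconditional is true when both operands have the same truth value.
Substitute: s=True, p=True.
True <=> True evaluates to True.

True


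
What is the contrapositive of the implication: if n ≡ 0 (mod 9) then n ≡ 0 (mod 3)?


The contrapositive of (P → Q) is (¬Q → ¬P); it is logically equivalent to the original.
Here P = 'n ≡ 0 (mod 9)' and Q = 'n ≡ 0 (mod 3)'.

If not (n ≡ 0 (mod 3)), then not (n ≡ 0 (mod 9)).


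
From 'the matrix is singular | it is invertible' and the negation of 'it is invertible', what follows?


Disjunctive syllogism: from (P ∨ Q) and ¬P, infer Q.
One disjunct, 'it is invertible', is ruled out; the other must hold.

the matrix is singular


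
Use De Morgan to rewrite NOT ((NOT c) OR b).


De Morgan: the negation of a disjunction is the conjunction of the negations.
Distribute NOT across OR, flipping it to AND, and negate each literal.

c AND (NOT b)


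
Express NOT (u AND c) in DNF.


Step 1: Apply De Morgan: ¬(u ∧ c) = ¬u ∨ ¬c.

(NOT u) OR (NOT c)


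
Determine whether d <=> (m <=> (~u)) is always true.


Build the truth table over {d, m, u}:
d | m | u | φ
-------------
False | False | False | True
True | False | False | False
False | True | False | False
True | True | False | True
False | False | True | False
True | False | True | True
False | True | True | True
True | True | True | False
Counterexample at row 2: with d=True, m=False, u=False, the formula is False.

No, it is not a tautology.


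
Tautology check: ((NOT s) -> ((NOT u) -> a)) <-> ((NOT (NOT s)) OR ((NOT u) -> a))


Build the truth table over {a, s, u}:
a | s | u | φ
-------------
F | F | F | T
T | F | F | T
F | T | F | T
T | T | F | T
F | F | T | T
T | F | T | T
F | T | T | T
T | T | T | T
Every row evaluates to true.

Yes, it is a tautology.


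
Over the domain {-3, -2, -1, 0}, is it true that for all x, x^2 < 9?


Evaluate the predicate on each element: -3:F, -2:T, -1:T, 0:T.
Counterexample x = -3 fails the predicate.

F


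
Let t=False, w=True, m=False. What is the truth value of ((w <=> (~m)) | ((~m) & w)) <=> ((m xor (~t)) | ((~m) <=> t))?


Substitute t=False, w=True, m=False:
… (earlier sub-steps elided)
w <=> (~m) = True <=> True = True
~m = True
(~m) & w = True & True = True
(w <=> (~m)) | ((~m) & w) = True | True = True
~t = True
m xor (~t) = False xor True = True
~m = True
(~m) <=> t = True <=> False = False
(m xor (~t)) | ((~m) <=> t) = True | False = True
((w <=> (~m)) | ((~m) & w)) <=> ((m xor (~t)) | ((~m) <=> t)) = True <=> True = True

True


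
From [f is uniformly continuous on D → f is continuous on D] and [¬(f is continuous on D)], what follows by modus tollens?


Modus tollens: from (P → Q) and ¬Q, infer ¬P.
Q = 'f is continuous on D' is denied; since P → Q, P must also fail.

Not (f is uniformly continuous on D).


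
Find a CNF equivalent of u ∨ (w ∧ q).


Step 1: Distribute ∨ over ∧: u ∨ (w ∧ q) = (u ∨ w) ∧ (u ∨ q).

(u ∨ w) ∧ (u ∨ q)
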